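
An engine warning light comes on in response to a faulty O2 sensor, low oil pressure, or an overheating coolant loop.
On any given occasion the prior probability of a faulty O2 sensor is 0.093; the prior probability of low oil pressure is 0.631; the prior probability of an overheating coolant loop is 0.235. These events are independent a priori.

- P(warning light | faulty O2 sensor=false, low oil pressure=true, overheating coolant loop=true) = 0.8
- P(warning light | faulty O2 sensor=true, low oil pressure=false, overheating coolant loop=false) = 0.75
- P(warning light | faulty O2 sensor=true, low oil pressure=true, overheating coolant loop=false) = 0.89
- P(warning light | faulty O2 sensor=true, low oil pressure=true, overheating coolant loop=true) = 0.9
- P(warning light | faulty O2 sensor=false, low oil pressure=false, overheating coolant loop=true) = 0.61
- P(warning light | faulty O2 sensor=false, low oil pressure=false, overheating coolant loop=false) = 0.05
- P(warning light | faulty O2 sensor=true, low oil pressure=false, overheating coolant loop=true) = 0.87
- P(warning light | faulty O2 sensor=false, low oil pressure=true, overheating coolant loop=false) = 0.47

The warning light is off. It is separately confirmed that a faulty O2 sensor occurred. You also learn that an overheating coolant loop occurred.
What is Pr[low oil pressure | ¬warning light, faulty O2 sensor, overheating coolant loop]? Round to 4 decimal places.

Pr[low oil pressure | ¬warning light, faulty O2 sensor, overheating coolant loop] ≈ 0.5681

P(¬warning light | faulty O2 sensor, overheating coolant loop) = 0.13*0.369 + 0.1*0.631 = 0.047970 + 0.063100 = 0.111070
Of this, 0.063100 comes from 0.1*0.631 (the low oil pressure=true cases).
So P(low oil pressure | ¬warning light, faulty O2 sensor, overheating coolant loop) = 0.063100/0.111070 ≈ 0.5681.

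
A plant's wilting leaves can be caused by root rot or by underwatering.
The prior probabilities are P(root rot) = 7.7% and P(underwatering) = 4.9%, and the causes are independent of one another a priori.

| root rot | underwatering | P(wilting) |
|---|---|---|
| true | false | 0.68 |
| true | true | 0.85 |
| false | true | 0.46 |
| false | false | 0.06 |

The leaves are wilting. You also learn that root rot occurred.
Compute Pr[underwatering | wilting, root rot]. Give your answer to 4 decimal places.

Pr[underwatering | wilting, root rot] ≈ 0.0605

Sum P(wilting|·) weighted by the priors over both values of underwatering:
  P(wilting | root rot) = 0.68*0.951 + 0.85*0.049
        = 0.646680 + 0.041650 = 0.688330
The terms with underwatering present sum to 0.041650, so
  P(underwatering | wilting, root rot) = 0.041650 / 0.688330 ≈ 0.0605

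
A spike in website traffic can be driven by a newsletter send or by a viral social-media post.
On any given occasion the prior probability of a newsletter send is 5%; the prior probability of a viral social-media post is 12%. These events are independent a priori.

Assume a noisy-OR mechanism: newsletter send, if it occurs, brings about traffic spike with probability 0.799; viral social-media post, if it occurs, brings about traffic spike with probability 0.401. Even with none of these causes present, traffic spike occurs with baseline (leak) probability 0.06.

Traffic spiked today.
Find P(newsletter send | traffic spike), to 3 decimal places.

P(newsletter send | traffic spike) ≈ 0.291

Under noisy-OR, P(traffic spike | causes) = 1 − (1−0.06)·∏(1−qᵢ) over the active causes.
By total probability over the 4 (newsletter send, viral social-media post) configurations:
  P(traffic spike) = 0.06·0.95·0.88 + 0.43694·0.95·0.12 + 0.81106·0.05·0.88 + 0.886825·0.05·0.12
        = 0.050160 + 0.049811 + 0.035687 + 0.005321 = 0.140979
The terms with newsletter send present sum to 0.041008, so
  P(newsletter send | traffic spike) = 0.041008 / 0.140979 ≈ 0.291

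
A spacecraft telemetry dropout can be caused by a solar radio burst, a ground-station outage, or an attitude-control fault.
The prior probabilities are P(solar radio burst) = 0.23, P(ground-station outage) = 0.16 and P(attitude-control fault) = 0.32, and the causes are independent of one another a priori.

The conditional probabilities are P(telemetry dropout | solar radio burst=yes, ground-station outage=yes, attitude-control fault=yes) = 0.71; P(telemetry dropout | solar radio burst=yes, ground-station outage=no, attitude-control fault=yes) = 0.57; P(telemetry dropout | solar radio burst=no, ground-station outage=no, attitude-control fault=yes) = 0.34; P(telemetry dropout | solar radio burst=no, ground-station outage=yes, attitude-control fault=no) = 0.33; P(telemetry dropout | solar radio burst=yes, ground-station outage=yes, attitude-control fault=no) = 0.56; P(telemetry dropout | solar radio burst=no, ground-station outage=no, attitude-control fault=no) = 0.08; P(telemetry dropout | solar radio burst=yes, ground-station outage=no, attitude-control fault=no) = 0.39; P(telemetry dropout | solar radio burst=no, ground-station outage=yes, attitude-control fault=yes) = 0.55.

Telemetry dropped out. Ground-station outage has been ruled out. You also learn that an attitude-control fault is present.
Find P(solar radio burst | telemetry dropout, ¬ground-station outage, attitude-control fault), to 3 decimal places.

P(solar radio burst | telemetry dropout, ¬ground-station outage, attitude-control fault) ≈ 0.334

Enumerate both values of solar radio burst and weight by the priors:
  P(telemetry dropout | ¬ground-station outage, attitude-control fault) = 0.34×0.77 + 0.57×0.23
        = 0.261800 + 0.131100 = 0.392900
The terms with solar radio burst present sum to 0.131100, so
  P(solar radio burst | telemetry dropout, ¬ground-station outage, attitude-control fault) = 0.131100 / 0.392900 ≈ 0.334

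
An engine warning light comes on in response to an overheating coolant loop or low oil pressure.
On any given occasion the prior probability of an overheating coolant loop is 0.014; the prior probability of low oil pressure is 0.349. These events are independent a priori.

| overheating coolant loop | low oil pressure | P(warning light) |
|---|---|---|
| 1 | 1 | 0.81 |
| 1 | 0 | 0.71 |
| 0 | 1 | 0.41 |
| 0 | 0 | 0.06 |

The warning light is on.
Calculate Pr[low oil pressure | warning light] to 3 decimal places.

Pr[low oil pressure | warning light] ≈ 0.763

Enumerate the 4 (overheating coolant loop, low oil pressure) configurations and weight by the priors:
  P(warning light) = 0.06×0.986×0.651 + 0.41×0.986×0.349 + 0.71×0.014×0.651 + 0.81×0.014×0.349
        = 0.038513 + 0.141087 + 0.006471 + 0.003958 = 0.190029
Keeping only the low oil pressure-present terms gives 0.145045, so
  P(low oil pressure | warning light) = 0.145045 / 0.190029 ≈ 0.763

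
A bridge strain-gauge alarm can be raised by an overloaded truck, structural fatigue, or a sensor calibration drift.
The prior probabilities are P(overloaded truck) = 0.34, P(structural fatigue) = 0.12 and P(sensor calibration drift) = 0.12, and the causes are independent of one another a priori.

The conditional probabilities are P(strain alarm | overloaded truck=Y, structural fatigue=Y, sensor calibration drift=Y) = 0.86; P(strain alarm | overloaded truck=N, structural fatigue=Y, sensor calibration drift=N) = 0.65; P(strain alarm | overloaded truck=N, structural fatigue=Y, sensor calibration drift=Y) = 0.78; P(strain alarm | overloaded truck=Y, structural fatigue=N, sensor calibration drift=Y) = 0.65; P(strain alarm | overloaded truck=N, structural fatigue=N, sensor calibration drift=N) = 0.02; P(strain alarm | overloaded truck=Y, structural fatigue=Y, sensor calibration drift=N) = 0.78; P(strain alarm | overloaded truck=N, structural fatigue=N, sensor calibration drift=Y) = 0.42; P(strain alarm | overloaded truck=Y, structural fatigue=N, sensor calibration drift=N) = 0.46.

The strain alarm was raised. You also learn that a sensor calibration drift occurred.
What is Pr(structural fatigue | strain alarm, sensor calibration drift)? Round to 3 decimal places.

Weight on structural fatigue=true, given the evidence: 0.061776 + 0.035088 = 0.096864
Normalizer over all consistent configurations: 0.42*0.66*0.88 + 0.78*0.66*0.12 + 0.65*0.34*0.88 + 0.86*0.34*0.12 = 0.535280
P(structural fatigue | strain alarm, sensor calibration drift) = 0.096864/0.535280 ≈ 0.181

Pr(structural fatigue | strain alarm, sensor calibration drift) ≈ 0.181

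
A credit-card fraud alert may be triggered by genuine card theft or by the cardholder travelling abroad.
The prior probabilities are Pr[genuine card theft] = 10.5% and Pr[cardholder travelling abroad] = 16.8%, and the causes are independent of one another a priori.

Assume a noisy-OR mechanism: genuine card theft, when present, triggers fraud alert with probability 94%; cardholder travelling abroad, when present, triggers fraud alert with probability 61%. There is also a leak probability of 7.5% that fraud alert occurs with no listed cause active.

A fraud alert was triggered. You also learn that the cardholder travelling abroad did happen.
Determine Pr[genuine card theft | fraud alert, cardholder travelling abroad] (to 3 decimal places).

Under noisy-OR, P(fraud alert | causes) = 1 − (1−0.075)·∏(1−qᵢ) over the active causes.
For the numerator, keep only genuine card theft=true terms: 0.978355×0.105 = 0.102727
The normalizing constant is 0.63925×0.895 + 0.978355×0.105 = 0.674856
P(genuine card theft | fraud alert, cardholder travelling abroad) = 0.102727/0.674856 ≈ 0.152

Pr[genuine card theft | fraud alert, cardholder travelling abroad] ≈ 0.152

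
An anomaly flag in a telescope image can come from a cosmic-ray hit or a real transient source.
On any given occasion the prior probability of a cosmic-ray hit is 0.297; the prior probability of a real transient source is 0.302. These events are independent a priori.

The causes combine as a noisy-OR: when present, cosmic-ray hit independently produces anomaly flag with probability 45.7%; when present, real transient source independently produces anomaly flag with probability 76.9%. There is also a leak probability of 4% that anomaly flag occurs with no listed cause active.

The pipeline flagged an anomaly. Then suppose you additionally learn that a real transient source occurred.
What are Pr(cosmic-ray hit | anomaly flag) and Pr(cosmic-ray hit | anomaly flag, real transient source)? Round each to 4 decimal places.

Pr(cosmic-ray hit | anomaly flag) ≈ 0.4907; Pr(cosmic-ray hit | anomaly flag, real transient source) ≈ 0.3232

Under noisy-OR, P(anomaly flag | causes) = 1 − (1−0.04)·∏(1−qᵢ) over the active causes.
P(anomaly flag) = 0.04*0.703*0.698 + 0.77824*0.703*0.302 + 0.47872*0.297*0.698 + 0.879584*0.297*0.302 = 0.019628 + 0.165225 + 0.099242 + 0.078893 = 0.362988
The cosmic-ray hit-present share is 0.099242 + 0.078893 = 0.178135.
Hence the posterior is 0.178135/0.362988 ≈ 0.4907.

Now condition on the additional information:
P(anomaly flag | real transient source) = 0.77824·0.703 + 0.879584·0.297 = 0.547103 + 0.261236 = 0.808339
Restricting to configurations with cosmic-ray hit present: 0.879584·0.297 = 0.261236.
So P(cosmic-ray hit | anomaly flag, real transient source) = 0.261236/0.808339 ≈ 0.3232.
The drop from 0.4907 to 0.3232 is the explaining-away (discounting) effect.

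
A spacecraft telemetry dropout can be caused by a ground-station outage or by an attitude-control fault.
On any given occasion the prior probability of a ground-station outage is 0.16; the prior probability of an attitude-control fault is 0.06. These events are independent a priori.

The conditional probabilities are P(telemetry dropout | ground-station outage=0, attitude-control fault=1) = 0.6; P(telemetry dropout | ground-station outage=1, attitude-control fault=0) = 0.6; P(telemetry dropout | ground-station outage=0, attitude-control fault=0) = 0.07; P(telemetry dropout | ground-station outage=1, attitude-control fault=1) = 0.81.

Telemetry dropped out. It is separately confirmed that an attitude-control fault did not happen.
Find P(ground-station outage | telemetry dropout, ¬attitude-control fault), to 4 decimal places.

P(telemetry dropout | ¬attitude-control fault) = 0.07×0.84 + 0.6×0.16 = 0.058800 + 0.096000 = 0.154800
Of this, 0.096000 comes from 0.6×0.16 (the ground-station outage=true cases).
P(ground-station outage | telemetry dropout, ¬attitude-control fault) = 0.096000 / 0.154800 ≈ 0.6202

P(ground-station outage | telemetry dropout, ¬attitude-control fault) ≈ 0.6202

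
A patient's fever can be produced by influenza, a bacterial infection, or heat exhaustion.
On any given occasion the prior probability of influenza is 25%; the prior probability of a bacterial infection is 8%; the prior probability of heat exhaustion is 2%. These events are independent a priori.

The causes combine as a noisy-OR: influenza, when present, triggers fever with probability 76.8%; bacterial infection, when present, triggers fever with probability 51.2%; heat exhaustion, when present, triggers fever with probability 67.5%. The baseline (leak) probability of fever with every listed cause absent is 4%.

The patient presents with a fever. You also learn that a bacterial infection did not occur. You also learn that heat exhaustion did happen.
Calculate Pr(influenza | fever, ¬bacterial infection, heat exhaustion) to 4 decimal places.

Under noisy-OR, P(fever | causes) = 1 − (1−0.04)·∏(1−qᵢ) over the active causes.
For the numerator, keep only influenza=true terms: 0.927616×0.25 = 0.231904
Normalizer over all consistent configurations: 0.688×0.75 + 0.927616×0.25 = 0.747904
Posterior = 0.231904 / 0.747904 ≈ 0.3101

Pr(influenza | fever, ¬bacterial infection, heat exhaustion) ≈ 0.3101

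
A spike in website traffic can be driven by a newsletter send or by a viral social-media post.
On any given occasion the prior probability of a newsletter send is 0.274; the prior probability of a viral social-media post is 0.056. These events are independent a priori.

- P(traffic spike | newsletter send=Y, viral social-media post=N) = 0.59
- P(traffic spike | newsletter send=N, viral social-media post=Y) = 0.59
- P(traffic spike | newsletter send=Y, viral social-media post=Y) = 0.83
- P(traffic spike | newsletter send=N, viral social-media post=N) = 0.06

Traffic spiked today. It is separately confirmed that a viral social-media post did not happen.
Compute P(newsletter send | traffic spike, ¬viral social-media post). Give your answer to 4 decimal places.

P(traffic spike | ¬viral social-media post) = 0.06*0.726 + 0.59*0.274 = 0.043560 + 0.161660 = 0.205220
The newsletter send-present share is 0.59*0.274 = 0.161660.
Hence the posterior is 0.161660/0.205220 ≈ 0.7877.

P(newsletter send | traffic spike, ¬viral social-media post) ≈ 0.7877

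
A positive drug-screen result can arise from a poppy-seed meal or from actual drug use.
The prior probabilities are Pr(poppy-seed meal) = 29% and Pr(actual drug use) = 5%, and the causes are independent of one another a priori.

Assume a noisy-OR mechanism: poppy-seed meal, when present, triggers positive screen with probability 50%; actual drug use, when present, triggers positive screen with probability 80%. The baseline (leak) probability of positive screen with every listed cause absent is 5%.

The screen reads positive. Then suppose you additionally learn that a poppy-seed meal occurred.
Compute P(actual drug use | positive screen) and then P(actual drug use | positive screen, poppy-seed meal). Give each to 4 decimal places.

P(actual drug use | positive screen) ≈ 0.1901; P(actual drug use | positive screen, poppy-seed meal) ≈ 0.0832

Under noisy-OR, P(positive screen | causes) = 1 − (1−0.05)·∏(1−qᵢ) over the active causes.
Enumerate the 4 (poppy-seed meal, actual drug use) configurations and weight by the priors:
  P(positive screen) = 0.05×0.71×0.95 + 0.81×0.71×0.05 + 0.525×0.29×0.95 + 0.905×0.29×0.05
        = 0.033725 + 0.028755 + 0.144638 + 0.013123 = 0.220241
Configurations with actual drug use contribute 0.041878, so
  P(actual drug use | positive screen) = 0.041878 / 0.220241 ≈ 0.1901

Now condition on the additional information:
Enumerate both values of actual drug use and weight by the priors:
  P(positive screen | poppy-seed meal) = 0.525*0.95 + 0.905*0.05
        = 0.498750 + 0.045250 = 0.544000
Keeping only the actual drug use-present terms gives 0.045250, so
  P(actual drug use | positive screen, poppy-seed meal) = 0.045250 / 0.544000 ≈ 0.0832
The drop from 0.1901 to 0.0832 is the explaining-away (discounting) effect.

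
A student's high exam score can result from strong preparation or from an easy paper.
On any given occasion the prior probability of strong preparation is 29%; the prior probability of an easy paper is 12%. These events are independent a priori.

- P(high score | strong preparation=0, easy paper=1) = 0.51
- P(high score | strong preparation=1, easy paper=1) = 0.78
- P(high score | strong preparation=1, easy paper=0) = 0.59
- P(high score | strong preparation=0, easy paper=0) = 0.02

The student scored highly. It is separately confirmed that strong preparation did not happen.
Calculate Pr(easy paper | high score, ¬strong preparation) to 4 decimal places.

Pr(easy paper | high score, ¬strong preparation) ≈ 0.7766

By total probability over both values of easy paper:
  P(high score | ¬strong preparation) = 0.02×0.88 + 0.51×0.12
        = 0.017600 + 0.061200 = 0.078800
The terms with easy paper present sum to 0.061200, so
  P(easy paper | high score, ¬strong preparation) = 0.061200 / 0.078800 ≈ 0.7766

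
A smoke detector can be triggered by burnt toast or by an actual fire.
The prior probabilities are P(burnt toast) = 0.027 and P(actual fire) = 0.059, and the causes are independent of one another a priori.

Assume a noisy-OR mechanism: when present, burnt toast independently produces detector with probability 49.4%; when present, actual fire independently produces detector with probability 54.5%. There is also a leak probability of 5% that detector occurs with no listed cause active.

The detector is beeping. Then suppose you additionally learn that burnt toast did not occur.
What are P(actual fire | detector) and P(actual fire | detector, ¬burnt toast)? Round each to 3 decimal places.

Under noisy-OR, P(detector | causes) = 1 − (1−0.05)·∏(1−qᵢ) over the active causes.
Weight on actual fire=true, given the evidence: 0.032593 + 0.001245 = 0.033838
Denominator P(detector): 0.05·0.973·0.941 + 0.56775·0.973·0.059 + 0.5193·0.027·0.941 + 0.781282·0.027·0.059 = 0.092812
P(actual fire | detector) = 0.033838/0.092812 ≈ 0.365

Now condition on the additional information:
By total probability over both values of actual fire:
  P(detector | ¬burnt toast) = 0.05×0.941 + 0.56775×0.059
        = 0.047050 + 0.033497 = 0.080547
Configurations with actual fire contribute 0.033497, so
  P(actual fire | detector, ¬burnt toast) = 0.033497 / 0.080547 ≈ 0.416

P(actual fire | detector) ≈ 0.365; P(actual fire | detector, ¬burnt toast) ≈ 0.416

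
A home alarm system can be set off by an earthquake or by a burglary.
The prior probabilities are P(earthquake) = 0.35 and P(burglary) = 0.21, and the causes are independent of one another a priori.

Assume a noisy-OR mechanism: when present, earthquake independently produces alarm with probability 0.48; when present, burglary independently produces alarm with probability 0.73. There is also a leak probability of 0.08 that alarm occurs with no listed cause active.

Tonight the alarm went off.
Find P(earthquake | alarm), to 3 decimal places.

P(earthquake | alarm) ≈ 0.592

Under noisy-OR, P(alarm | causes) = 1 − (1−0.08)·∏(1−qᵢ) over the active causes.
P(alarm) = 0.08*0.65*0.79 + 0.7516*0.65*0.21 + 0.5216*0.35*0.79 + 0.870832*0.35*0.21 = 0.041080 + 0.102593 + 0.144222 + 0.064006 = 0.351901
Restricting to configurations with earthquake present: 0.144222 + 0.064006 = 0.208228.
P(earthquake | alarm) = 0.208228 / 0.351901 ≈ 0.592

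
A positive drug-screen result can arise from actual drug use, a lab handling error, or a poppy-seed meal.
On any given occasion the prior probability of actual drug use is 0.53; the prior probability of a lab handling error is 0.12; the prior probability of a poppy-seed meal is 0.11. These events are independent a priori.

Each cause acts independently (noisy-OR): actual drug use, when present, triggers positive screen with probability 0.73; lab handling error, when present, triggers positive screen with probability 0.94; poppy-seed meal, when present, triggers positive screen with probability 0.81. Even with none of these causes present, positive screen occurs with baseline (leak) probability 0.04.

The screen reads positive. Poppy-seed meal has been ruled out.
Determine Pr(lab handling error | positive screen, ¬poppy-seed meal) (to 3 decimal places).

Pr(lab handling error | positive screen, ¬poppy-seed meal) ≈ 0.242

Under noisy-OR, P(positive screen | causes) = 1 − (1−0.04)·∏(1−qᵢ) over the active causes.
P(positive screen | ¬poppy-seed meal) = 0.04×0.47×0.88 + 0.9424×0.47×0.12 + 0.7408×0.53×0.88 + 0.984448×0.53×0.12 = 0.016544 + 0.053151 + 0.345509 + 0.062611 = 0.477815
The lab handling error-present share is 0.053151 + 0.062611 = 0.115762.
P(lab handling error | positive screen, ¬poppy-seed meal) = 0.115762 / 0.477815 ≈ 0.242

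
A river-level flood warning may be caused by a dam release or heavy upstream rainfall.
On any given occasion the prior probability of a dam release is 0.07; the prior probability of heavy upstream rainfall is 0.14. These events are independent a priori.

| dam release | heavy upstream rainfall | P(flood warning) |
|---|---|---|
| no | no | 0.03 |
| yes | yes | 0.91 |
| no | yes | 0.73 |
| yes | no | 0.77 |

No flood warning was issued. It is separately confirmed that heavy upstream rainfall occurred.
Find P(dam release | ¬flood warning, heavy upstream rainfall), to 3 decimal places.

Weight on dam release=true, given the evidence: 0.09×0.07 = 0.006300
Denominator P(¬flood warning | heavy upstream rainfall): 0.27×0.93 + 0.09×0.07 = 0.257400
Posterior = 0.006300 / 0.257400 ≈ 0.024

P(dam release | ¬flood warning, heavy upstream rainfall) ≈ 0.024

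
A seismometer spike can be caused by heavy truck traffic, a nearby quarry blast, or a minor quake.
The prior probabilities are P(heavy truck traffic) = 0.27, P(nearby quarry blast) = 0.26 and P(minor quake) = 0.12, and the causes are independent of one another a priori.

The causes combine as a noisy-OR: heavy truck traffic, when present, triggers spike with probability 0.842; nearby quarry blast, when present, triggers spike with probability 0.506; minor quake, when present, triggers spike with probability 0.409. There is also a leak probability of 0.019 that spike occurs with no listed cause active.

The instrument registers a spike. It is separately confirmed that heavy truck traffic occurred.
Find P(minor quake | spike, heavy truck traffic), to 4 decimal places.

Under noisy-OR, P(spike | causes) = 1 − (1−0.019)·∏(1−qᵢ) over the active causes.
P(spike | heavy truck traffic) = 0.845002·0.74·0.88 + 0.908396·0.74·0.12 + 0.923431·0.26·0.88 + 0.954748·0.26·0.12 = 0.550265 + 0.080666 + 0.211281 + 0.029788 = 0.872000
The minor quake-present share is 0.080666 + 0.029788 = 0.110454.
P(minor quake | spike, heavy truck traffic) = 0.110454 / 0.872000 ≈ 0.1267

P(minor quake | spike, heavy truck traffic) ≈ 0.1267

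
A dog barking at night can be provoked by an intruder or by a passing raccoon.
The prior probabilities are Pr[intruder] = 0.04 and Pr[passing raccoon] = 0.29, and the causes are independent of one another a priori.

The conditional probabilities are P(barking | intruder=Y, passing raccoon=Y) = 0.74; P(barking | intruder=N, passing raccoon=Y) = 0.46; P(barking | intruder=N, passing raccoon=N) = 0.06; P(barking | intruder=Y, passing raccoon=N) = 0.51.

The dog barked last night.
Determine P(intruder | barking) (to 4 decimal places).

P(intruder | barking) ≈ 0.1201

P(barking) = 0.06·0.96·0.71 + 0.46·0.96·0.29 + 0.51·0.04·0.71 + 0.74·0.04·0.29 = 0.040896 + 0.128064 + 0.014484 + 0.008584 = 0.192028
The intruder-present share is 0.014484 + 0.008584 = 0.023068.
Hence the posterior is 0.023068/0.192028 ≈ 0.1201.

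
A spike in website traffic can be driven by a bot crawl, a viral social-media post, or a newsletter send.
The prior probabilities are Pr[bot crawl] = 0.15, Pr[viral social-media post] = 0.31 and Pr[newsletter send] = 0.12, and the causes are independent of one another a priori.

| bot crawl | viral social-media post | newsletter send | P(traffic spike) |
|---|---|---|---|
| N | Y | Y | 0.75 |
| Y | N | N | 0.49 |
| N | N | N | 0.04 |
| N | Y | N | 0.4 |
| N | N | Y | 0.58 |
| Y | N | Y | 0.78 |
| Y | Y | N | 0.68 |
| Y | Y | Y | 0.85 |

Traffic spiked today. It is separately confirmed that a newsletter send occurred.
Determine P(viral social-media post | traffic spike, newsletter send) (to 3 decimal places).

P(viral social-media post | traffic spike, newsletter send) ≈ 0.360

Sum P(traffic spike|·) weighted by the priors over the 4 (bot crawl, viral social-media post) configurations:
  P(traffic spike | newsletter send) = 0.58×0.85×0.69 + 0.75×0.85×0.31 + 0.78×0.15×0.69 + 0.85×0.15×0.31
        = 0.340170 + 0.197625 + 0.080730 + 0.039525 = 0.658050
The terms with viral social-media post present sum to 0.237150, so
  P(viral social-media post | traffic spike, newsletter send) = 0.237150 / 0.658050 ≈ 0.360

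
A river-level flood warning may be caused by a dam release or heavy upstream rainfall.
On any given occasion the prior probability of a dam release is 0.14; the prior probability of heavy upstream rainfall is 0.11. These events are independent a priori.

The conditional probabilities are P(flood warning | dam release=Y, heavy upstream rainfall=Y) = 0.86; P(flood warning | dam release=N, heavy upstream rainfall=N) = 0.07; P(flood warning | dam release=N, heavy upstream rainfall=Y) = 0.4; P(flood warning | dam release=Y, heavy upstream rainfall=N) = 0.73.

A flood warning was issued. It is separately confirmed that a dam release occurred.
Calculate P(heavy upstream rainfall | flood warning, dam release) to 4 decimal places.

P(flood warning | dam release) = 0.73·0.89 + 0.86·0.11 = 0.649700 + 0.094600 = 0.744300
The heavy upstream rainfall-present share is 0.86·0.11 = 0.094600.
P(heavy upstream rainfall | flood warning, dam release) = 0.094600 / 0.744300 ≈ 0.1271

P(heavy upstream rainfall | flood warning, dam release) ≈ 0.1271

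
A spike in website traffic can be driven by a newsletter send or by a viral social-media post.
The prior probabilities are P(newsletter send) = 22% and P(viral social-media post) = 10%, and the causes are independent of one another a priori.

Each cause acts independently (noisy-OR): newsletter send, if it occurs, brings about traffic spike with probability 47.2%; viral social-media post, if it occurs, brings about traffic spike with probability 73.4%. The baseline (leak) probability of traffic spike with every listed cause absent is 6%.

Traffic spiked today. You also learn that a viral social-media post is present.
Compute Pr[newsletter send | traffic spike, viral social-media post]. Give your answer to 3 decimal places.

Under noisy-OR, P(traffic spike | causes) = 1 − (1−0.06)·∏(1−qᵢ) over the active causes.
P(traffic spike | viral social-media post) = 0.74996·0.78 + 0.867979·0.22 = 0.584969 + 0.190955 = 0.775924
The newsletter send-present share is 0.867979·0.22 = 0.190955.
Hence the posterior is 0.190955/0.775924 ≈ 0.246.

Pr[newsletter send | traffic spike, viral social-media post] ≈ 0.246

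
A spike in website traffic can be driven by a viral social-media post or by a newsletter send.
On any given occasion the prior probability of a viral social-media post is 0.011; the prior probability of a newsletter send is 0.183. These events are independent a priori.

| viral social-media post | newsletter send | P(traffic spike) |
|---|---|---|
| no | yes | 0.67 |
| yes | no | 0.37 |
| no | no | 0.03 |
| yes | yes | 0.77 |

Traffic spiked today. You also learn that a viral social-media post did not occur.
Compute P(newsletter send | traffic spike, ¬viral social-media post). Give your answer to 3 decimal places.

Weight on newsletter send=true, given the evidence: 0.67*0.183 = 0.122610
The normalizing constant is 0.03*0.817 + 0.67*0.183 = 0.147120
P(newsletter send | traffic spike, ¬viral social-media post) = 0.122610/0.147120 ≈ 0.833

P(newsletter send | traffic spike, ¬viral social-media post) ≈ 0.833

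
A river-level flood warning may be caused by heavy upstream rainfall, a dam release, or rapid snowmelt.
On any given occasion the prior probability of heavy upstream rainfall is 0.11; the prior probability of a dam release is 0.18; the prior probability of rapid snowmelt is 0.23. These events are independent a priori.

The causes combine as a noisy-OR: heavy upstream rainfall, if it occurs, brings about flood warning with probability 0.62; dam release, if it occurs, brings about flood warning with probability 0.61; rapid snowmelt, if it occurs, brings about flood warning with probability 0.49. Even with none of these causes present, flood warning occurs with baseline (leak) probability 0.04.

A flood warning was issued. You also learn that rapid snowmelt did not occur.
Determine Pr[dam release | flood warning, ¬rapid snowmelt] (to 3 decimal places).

Pr[dam release | flood warning, ¬rapid snowmelt] ≈ 0.575

Under noisy-OR, P(flood warning | causes) = 1 − (1−0.04)·∏(1−qᵢ) over the active causes.
By total probability over the 4 (heavy upstream rainfall, dam release) configurations:
  P(flood warning | ¬rapid snowmelt) = 0.04·0.89·0.82 + 0.6256·0.89·0.18 + 0.6352·0.11·0.82 + 0.857728·0.11·0.18
        = 0.029192 + 0.100221 + 0.057295 + 0.016983 = 0.203691
Configurations with dam release contribute 0.117204, so
  P(dam release | flood warning, ¬rapid snowmelt) = 0.117204 / 0.203691 ≈ 0.575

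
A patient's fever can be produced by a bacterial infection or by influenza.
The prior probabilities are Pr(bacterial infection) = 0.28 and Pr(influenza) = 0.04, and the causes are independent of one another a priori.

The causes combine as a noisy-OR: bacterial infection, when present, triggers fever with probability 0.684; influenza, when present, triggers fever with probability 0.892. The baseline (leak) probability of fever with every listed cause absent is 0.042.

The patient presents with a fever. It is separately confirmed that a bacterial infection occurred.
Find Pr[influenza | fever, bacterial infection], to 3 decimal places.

Under noisy-OR, P(fever | causes) = 1 − (1−0.042)·∏(1−qᵢ) over the active causes.
Enumerate both values of influenza and weight by the priors:
  P(fever | bacterial infection) = 0.697272×0.96 + 0.967305×0.04
        = 0.669381 + 0.038692 = 0.708073
Keeping only the influenza-present terms gives 0.038692, so
  P(influenza | fever, bacterial infection) = 0.038692 / 0.708073 ≈ 0.055

Pr[influenza | fever, bacterial infection] ≈ 0.055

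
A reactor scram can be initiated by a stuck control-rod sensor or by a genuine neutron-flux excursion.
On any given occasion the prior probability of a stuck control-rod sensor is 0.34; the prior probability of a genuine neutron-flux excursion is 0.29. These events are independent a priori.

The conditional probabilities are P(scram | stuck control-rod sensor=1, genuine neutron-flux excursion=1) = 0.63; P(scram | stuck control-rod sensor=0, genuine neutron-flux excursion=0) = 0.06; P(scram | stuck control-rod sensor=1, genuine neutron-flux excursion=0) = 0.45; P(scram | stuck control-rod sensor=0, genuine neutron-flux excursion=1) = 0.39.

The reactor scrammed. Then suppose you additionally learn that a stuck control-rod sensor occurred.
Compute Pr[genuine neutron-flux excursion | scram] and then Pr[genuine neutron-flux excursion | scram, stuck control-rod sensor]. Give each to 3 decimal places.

Pr[genuine neutron-flux excursion | scram] ≈ 0.500; Pr[genuine neutron-flux excursion | scram, stuck control-rod sensor] ≈ 0.364

By total probability over the 4 (stuck control-rod sensor, genuine neutron-flux excursion) configurations:
  P(scram) = 0.06×0.66×0.71 + 0.39×0.66×0.29 + 0.45×0.34×0.71 + 0.63×0.34×0.29
        = 0.028116 + 0.074646 + 0.108630 + 0.062118 = 0.273510
Configurations with genuine neutron-flux excursion contribute 0.136764, so
  P(genuine neutron-flux excursion | scram) = 0.136764 / 0.273510 ≈ 0.500

Now also conditioning on stuck control-rod sensor=true:
Numerator (weight on configurations with genuine neutron-flux excursion): 0.63×0.29 = 0.182700
The normalizing constant is 0.45×0.71 + 0.63×0.29 = 0.502200
P(genuine neutron-flux excursion | scram, stuck control-rod sensor) = 0.182700/0.502200 ≈ 0.364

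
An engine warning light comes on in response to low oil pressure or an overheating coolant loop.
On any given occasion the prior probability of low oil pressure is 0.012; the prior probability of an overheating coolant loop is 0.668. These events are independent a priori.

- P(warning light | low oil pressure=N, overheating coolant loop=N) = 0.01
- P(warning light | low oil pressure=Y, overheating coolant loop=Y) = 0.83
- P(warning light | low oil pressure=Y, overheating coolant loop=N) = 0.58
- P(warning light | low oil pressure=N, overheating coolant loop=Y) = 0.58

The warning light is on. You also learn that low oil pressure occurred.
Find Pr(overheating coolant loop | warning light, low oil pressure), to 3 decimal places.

Pr(overheating coolant loop | warning light, low oil pressure) ≈ 0.742

Numerator (weight on configurations with overheating coolant loop): 0.83·0.668 = 0.554440
The normalizing constant is 0.58·0.332 + 0.83·0.668 = 0.747000
Posterior = 0.554440 / 0.747000 ≈ 0.742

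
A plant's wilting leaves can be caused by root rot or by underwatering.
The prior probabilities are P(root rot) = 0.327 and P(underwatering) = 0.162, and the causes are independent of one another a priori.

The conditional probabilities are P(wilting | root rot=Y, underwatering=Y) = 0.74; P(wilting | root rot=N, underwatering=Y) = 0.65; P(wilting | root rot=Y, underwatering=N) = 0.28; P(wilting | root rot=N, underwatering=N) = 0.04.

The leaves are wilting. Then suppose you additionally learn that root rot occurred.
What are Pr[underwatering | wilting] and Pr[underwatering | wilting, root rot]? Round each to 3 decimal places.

Pr[underwatering | wilting] ≈ 0.526; Pr[underwatering | wilting, root rot] ≈ 0.338

P(wilting) = 0.04·0.673·0.838 + 0.65·0.673·0.162 + 0.28·0.327·0.838 + 0.74·0.327·0.162 = 0.022559 + 0.070867 + 0.076727 + 0.039201 = 0.209354
Restricting to configurations with underwatering present: 0.070867 + 0.039201 = 0.110068.
So P(underwatering | wilting) = 0.110068/0.209354 ≈ 0.526.

Now also conditioning on root rot=true:
Sum P(wilting|·) weighted by the priors over both values of underwatering:
  P(wilting | root rot) = 0.28·0.838 + 0.74·0.162
        = 0.234640 + 0.119880 = 0.354520
Keeping only the underwatering-present terms gives 0.119880, so
  P(underwatering | wilting, root rot) = 0.119880 / 0.354520 ≈ 0.338
Conditioning on root rot lowers the posterior on underwatering: the classic explaining-away effect in a common-effect structure.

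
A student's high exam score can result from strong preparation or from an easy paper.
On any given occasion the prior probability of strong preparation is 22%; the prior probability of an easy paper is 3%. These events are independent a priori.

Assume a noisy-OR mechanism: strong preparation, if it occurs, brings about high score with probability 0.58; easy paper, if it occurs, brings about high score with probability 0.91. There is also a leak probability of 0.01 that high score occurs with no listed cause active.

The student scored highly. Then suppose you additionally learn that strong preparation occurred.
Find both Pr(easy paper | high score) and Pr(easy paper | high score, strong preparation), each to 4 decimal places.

Pr(easy paper | high score) ≈ 0.1730; Pr(easy paper | high score, strong preparation) ≈ 0.0485

Under noisy-OR, P(high score | causes) = 1 − (1−0.01)·∏(1−qᵢ) over the active causes.
P(high score) = 0.01×0.78×0.97 + 0.9109×0.78×0.03 + 0.5842×0.22×0.97 + 0.962578×0.22×0.03 = 0.007566 + 0.021315 + 0.124668 + 0.006353 = 0.159902
Of this, 0.027668 comes from 0.021315 + 0.006353 (the easy paper=true cases).
P(easy paper | high score) = 0.027668 / 0.159902 ≈ 0.1730

Now also conditioning on strong preparation=true:
Weight on easy paper=true, given the evidence: 0.962578·0.03 = 0.028877
Normalizer over all consistent configurations: 0.5842·0.97 + 0.962578·0.03 = 0.595551
P(easy paper | high score, strong preparation) = 0.028877/0.595551 ≈ 0.0485
This is intercausal reasoning (explaining away): once strong preparation accounts for the high score, easy paper becomes less likely.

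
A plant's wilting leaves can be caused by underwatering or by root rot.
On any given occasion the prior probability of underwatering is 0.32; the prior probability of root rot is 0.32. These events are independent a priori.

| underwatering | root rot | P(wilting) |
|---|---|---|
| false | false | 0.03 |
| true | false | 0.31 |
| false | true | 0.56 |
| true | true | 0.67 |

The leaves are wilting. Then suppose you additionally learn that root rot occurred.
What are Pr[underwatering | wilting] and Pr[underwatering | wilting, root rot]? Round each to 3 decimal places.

Pr[underwatering | wilting] ≈ 0.501; Pr[underwatering | wilting, root rot] ≈ 0.360

P(wilting) = 0.03×0.68×0.68 + 0.56×0.68×0.32 + 0.31×0.32×0.68 + 0.67×0.32×0.32 = 0.013872 + 0.121856 + 0.067456 + 0.068608 = 0.271792
The underwatering-present share is 0.067456 + 0.068608 = 0.136064.
P(underwatering | wilting) = 0.136064 / 0.271792 ≈ 0.501

Now also conditioning on root rot=true:
Sum P(wilting|·) weighted by the priors over both values of underwatering:
  P(wilting | root rot) = 0.56*0.68 + 0.67*0.32
        = 0.380800 + 0.214400 = 0.595200
Configurations with underwatering contribute 0.214400, so
  P(underwatering | wilting, root rot) = 0.214400 / 0.595200 ≈ 0.360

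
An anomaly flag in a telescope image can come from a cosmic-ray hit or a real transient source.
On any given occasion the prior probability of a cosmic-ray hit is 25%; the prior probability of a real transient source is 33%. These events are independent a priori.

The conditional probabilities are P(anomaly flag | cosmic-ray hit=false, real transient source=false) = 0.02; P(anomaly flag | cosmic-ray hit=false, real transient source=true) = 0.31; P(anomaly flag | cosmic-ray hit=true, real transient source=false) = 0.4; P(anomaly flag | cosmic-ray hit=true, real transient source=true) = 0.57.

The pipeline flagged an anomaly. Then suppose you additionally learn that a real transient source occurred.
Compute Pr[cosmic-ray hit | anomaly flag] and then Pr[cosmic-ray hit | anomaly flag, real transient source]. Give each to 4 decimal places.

Weight on cosmic-ray hit=true, given the evidence: 0.067000 + 0.047025 = 0.114025
Denominator P(anomaly flag): 0.02*0.75*0.67 + 0.31*0.75*0.33 + 0.4*0.25*0.67 + 0.57*0.25*0.33 = 0.200800
Posterior = 0.114025 / 0.200800 ≈ 0.5679

Now condition on the additional information:
Sum P(anomaly flag|·) weighted by the priors over both values of cosmic-ray hit:
  P(anomaly flag | real transient source) = 0.31·0.75 + 0.57·0.25
        = 0.232500 + 0.142500 = 0.375000
The terms with cosmic-ray hit present sum to 0.142500, so
  P(cosmic-ray hit | anomaly flag, real transient source) = 0.142500 / 0.375000 ≈ 0.3800
This is intercausal reasoning (explaining away): once real transient source accounts for the anomaly flag, cosmic-ray hit becomes less likely.

Pr[cosmic-ray hit | anomaly flag] ≈ 0.5679; Pr[cosmic-ray hit | anomaly flag, real transient source] ≈ 0.3800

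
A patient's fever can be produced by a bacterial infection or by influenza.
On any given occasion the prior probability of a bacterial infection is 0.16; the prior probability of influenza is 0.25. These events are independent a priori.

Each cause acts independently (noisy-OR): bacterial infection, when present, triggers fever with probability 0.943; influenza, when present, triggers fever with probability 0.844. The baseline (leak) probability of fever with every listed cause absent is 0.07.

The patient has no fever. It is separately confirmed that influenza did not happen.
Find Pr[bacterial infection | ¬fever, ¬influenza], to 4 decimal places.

Pr[bacterial infection | ¬fever, ¬influenza] ≈ 0.0107

Under noisy-OR, P(fever | causes) = 1 − (1−0.07)·∏(1−qᵢ) over the active causes.
For the numerator, keep only bacterial infection=true terms: 0.05301*0.16 = 0.008482
The normalizing constant is 0.93*0.84 + 0.05301*0.16 = 0.789682
P(bacterial infection | ¬fever, ¬influenza) = 0.008482/0.789682 ≈ 0.0107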